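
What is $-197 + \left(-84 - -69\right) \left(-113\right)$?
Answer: $1498$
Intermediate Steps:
$-197 + \left(-84 - -69\right) \left(-113\right) = -197 + \left(-84 + 69\right) \left(-113\right) = -197 - -1695 = -197 + 1695 = 1498$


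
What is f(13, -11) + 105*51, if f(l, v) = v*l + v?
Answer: 5201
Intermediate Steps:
f(l, v) = v + l*v (f(l, v) = l*v + v = v + l*v)
f(13, -11) + 105*51 = -11*(1 + 13) + 105*51 = -11*14 + 5355 = -154 + 5355 = 5201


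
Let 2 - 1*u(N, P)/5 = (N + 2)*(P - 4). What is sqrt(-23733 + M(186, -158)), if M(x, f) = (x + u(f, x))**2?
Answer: sqrt(20208304603) ≈ 1.4216e+5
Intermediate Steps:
u(N, P) = 10 - 5*(-4 + P)*(2 + N) (u(N, P) = 10 - 5*(N + 2)*(P - 4) = 10 - 5*(2 + N)*(-4 + P) = 10 - 5*(-4 + P)*(2 + N))
M(x, f) = (50 - 9*x + 20*f - 5*f*x)**2 (M(x, f) = (x + (50 - 10*x + 20*f - 5*f*x))**2 = (50 - 9*x + 20*f - 5*f*x)**2)
sqrt(-23733 + M(186, -158)) = sqrt(-23733 + (-50 - 20*(-158) + 9*186 + 5*(-158)*186)**2) = sqrt(-23733 + (-50 + 3160 + 1674 - 146940)**2) = sqrt(-23733 + (-142156)**2) = sqrt(-23733 + 20208328336) = sqrt(20208304603)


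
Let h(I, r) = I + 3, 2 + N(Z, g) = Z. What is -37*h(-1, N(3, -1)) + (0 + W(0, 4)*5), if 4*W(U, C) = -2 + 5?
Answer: -281/4 ≈ -70.250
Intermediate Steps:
N(Z, g) = -2 + Z
h(I, r) = 3 + I
W(U, C) = ¾ (W(U, C) = (-2 + 5)/4 = (¼)*3 = ¾)
-37*h(-1, N(3, -1)) + (0 + W(0, 4)*5) = -37*(3 - 1) + (0 + (¾)*5) = -37*2 + (0 + 15/4) = -74 + 15/4 = -281/4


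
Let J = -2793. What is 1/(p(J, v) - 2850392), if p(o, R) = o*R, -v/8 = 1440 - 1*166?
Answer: 1/25615864 ≈ 3.9038e-8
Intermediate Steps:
v = -10192 (v = -8*(1440 - 1*166) = -8*(1440 - 166) = -8*1274 = -10192)
p(o, R) = R*o
1/(p(J, v) - 2850392) = 1/(-10192*(-2793) - 2850392) = 1/(28466256 - 2850392) = 1/25615864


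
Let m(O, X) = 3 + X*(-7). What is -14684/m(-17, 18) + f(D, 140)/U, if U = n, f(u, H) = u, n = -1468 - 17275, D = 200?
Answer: 275197612/2305389 ≈ 119.37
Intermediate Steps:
n = -18743
m(O, X) = 3 - 7*X
U = -18743
-14684/m(-17, 18) + f(D, 140)/U = -14684/(3 - 7*18) + 200/(-18743) = -14684/(3 - 126) + 200*(-1/18743) = -14684/(-123) - 200/18743 = -14684*(-1/123) - 200/18743 = 14684/123 - 200/18743 = 275197612/2305389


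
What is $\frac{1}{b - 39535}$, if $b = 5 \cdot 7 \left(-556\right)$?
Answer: $- \frac{1}{58995} \approx -1.6951 \cdot 10^{-5}$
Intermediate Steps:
$b = -19460$ ($b = 35 \left(-556\right) = -19460$)
$\frac{1}{b - 39535} = \frac{1}{-19460 - 39535} = \frac{1}{-58995} = - \frac{1}{58995}$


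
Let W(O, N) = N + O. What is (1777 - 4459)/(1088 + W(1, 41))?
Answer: -1341/565 ≈ -2.3735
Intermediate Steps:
(1777 - 4459)/(1088 + W(1, 41)) = (1777 - 4459)/(1088 + (41 + 1)) = -2682/(1088 + 42) = -2682/1130 = -2682*1/1130 = -1341/565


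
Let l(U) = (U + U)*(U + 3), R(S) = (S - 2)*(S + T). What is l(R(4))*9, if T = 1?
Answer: 2340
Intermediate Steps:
R(S) = (1 + S)*(-2 + S) (R(S) = (S - 2)*(S + 1) = (-2 + S)*(1 + S) = (1 + S)*(-2 + S))
l(U) = 2*U*(3 + U) (l(U) = (2*U)*(3 + U) = 2*U*(3 + U))
l(R(4))*9 = (2*(-2 + 4**2 - 1*4)*(3 + (-2 + 4**2 - 1*4)))*9 = (2*(-2 + 16 - 4)*(3 + (-2 + 16 - 4)))*9 = (2*10*(3 + 10))*9 = (2*10*13)*9 = 260*9 = 2340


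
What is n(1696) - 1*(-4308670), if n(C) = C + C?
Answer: 4312062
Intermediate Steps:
n(C) = 2*C
n(1696) - 1*(-4308670) = 2*1696 - 1*(-4308670) = 3392 + 4308670 = 4312062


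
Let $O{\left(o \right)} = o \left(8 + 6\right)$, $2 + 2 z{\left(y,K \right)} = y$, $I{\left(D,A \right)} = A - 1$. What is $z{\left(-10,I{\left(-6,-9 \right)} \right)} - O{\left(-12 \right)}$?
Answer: $162$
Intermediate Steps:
$I{\left(D,A \right)} = -1 + A$
$z{\left(y,K \right)} = -1 + \frac{y}{2}$
$O{\left(o \right)} = 14 o$ ($O{\left(o \right)} = o 14 = 14 o$)
$z{\left(-10,I{\left(-6,-9 \right)} \right)} - O{\left(-12 \right)} = \left(-1 + \frac{1}{2} \left(-10\right)\right) - 14 \left(-12\right) = \left(-1 - 5\right) - -168 = -6 + 168 = 162$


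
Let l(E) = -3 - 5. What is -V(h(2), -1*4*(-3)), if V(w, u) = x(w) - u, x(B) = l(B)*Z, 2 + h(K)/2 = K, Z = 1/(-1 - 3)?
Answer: 10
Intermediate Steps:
Z = -¼ (Z = 1/(-4) = -¼ ≈ -0.25000)
l(E) = -8
h(K) = -4 + 2*K
x(B) = 2 (x(B) = -8*(-¼) = 2)
V(w, u) = 2 - u
-V(h(2), -1*4*(-3)) = -(2 - (-1*4)*(-3)) = -(2 - (-4)*(-3)) = -(2 - 1*12) = -(2 - 12) = -1*(-10) = 10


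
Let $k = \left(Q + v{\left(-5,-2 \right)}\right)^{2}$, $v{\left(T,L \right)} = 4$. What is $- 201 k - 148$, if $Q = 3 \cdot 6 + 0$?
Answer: $-97432$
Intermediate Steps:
$Q = 18$ ($Q = 18 + 0 = 18$)
$k = 484$ ($k = \left(18 + 4\right)^{2} = 22^{2} = 484$)
$- 201 k - 148 = \left(-201\right) 484 - 148 = -97284 - 148 = -97432$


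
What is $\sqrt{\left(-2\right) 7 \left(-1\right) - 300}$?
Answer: $i \sqrt{286} \approx 16.912 i$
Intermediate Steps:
$\sqrt{\left(-2\right) 7 \left(-1\right) - 300} = \sqrt{\left(-14\right) \left(-1\right) - 300} = \sqrt{14 - 300} = \sqrt{-286} = i \sqrt{286}$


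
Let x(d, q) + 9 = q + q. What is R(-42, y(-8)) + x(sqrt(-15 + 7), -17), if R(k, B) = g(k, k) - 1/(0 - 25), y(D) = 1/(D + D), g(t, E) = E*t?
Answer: 43026/25 ≈ 1721.0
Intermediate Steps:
y(D) = 1/(2*D)
x(d, q) = -9 + 2*q (x(d, q) = -9 + (q + q) = -9 + 2*q)
R(k, B) = 1/25 + k**2 (R(k, B) = k*k - 1/(0 - 25) = k**2 - 1/(-25) = k**2 - 1*(-1/25) = k**2 + 1/25 = 1/25 + k**2)
R(-42, y(-8)) + x(sqrt(-15 + 7), -17) = (1/25 + (-42)**2) + (-9 + 2*(-17)) = (1/25 + 1764) + (-9 - 34) = 44101/25 - 43 = 43026/25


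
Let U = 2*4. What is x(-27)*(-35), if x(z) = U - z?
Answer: -1225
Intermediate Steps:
U = 8
x(z) = 8 - z
x(-27)*(-35) = (8 - 1*(-27))*(-35) = (8 + 27)*(-35) = 35*(-35) = -1225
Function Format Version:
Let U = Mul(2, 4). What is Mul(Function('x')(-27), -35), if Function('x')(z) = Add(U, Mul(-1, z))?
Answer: -1225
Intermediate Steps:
U = 8
Function('x')(z) = Add(8, Mul(-1, z))
Mul(Function('x')(-27), -35) = Mul(Add(8, Mul(-1, -27)), -35) = Mul(Add(8, 27), -35) = Mul(35, -35) = -1225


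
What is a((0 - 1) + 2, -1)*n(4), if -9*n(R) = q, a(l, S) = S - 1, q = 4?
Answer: 8/9 ≈ 0.88889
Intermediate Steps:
a(l, S) = -1 + S
n(R) = -4/9 (n(R) = -1/9*4 = -4/9)
a((0 - 1) + 2, -1)*n(4) = (-1 - 1)*(-4/9) = -2*(-4/9) = 8/9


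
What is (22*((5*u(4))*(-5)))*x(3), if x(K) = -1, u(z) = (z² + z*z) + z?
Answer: 19800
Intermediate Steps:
u(z) = z + 2*z² (u(z) = (z² + z²) + z = 2*z² + z = z + 2*z²)
(22*((5*u(4))*(-5)))*x(3) = (22*((5*(4*(1 + 2*4)))*(-5)))*(-1) = (22*((5*(4*(1 + 8)))*(-5)))*(-1) = (22*((5*(4*9))*(-5)))*(-1) = (22*((5*36)*(-5)))*(-1) = (22*(180*(-5)))*(-1) = (22*(-900))*(-1) = -19800*(-1) = 19800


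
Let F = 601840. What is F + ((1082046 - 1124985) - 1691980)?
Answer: -1133079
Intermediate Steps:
F + ((1082046 - 1124985) - 1691980) = 601840 + ((1082046 - 1124985) - 1691980) = 601840 + (-42939 - 1691980) = 601840 - 1734919 = -1133079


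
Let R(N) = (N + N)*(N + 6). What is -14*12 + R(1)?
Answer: -154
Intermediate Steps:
R(N) = 2*N*(6 + N) (R(N) = (2*N)*(6 + N) = 2*N*(6 + N))
-14*12 + R(1) = -14*12 + 2*1*(6 + 1) = -168 + 2*1*7 = -168 + 14 = -154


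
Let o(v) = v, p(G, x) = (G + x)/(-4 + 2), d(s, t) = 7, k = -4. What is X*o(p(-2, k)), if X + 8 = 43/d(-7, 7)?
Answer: -39/7 ≈ -5.5714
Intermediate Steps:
p(G, x) = -G/2 - x/2 (p(G, x) = (G + x)/(-2) = (G + x)*(-½) = -G/2 - x/2)
X = -13/7 (X = -8 + 43/7 = -13/7 ≈ -1.8571)
X*o(p(-2, k)) = -13*(-½*(-2) - ½*(-4))/7 = -13*(1 + 2)/7 = -13/7*3 = -39/7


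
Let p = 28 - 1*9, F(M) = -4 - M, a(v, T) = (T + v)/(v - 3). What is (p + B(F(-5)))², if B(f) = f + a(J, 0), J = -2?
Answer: 10404/25 ≈ 416.16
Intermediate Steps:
a(v, T) = (T + v)/(-3 + v)
B(f) = ⅖ + f (B(f) = f + (0 - 2)/(-3 - 2) = f - 2/(-5) = f - ⅕*(-2) = f + ⅖ = ⅖ + f)
p = 19 (p = 28 - 9 = 19)
(p + B(F(-5)))² = (19 + (⅖ + (-4 - 1*(-5))))² = (19 + (⅖ + (-4 + 5)))² = (19 + (⅖ + 1))² = (19 + 7/5)² = (102/5)² = 10404/25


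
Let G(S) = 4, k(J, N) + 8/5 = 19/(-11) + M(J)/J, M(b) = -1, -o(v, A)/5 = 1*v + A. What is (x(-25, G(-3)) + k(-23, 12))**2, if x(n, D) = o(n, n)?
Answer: 97403913216/1600225 ≈ 60869.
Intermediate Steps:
o(v, A) = -5*A - 5*v (o(v, A) = -5*(1*v + A) = -5*(v + A) = -5*(A + v) = -5*A - 5*v)
k(J, N) = -183/55 - 1/J (k(J, N) = -8/5 + (19/(-11) - 1/J) = -8/5 + (19*(-1/11) - 1/J) = -8/5 + (-19/11 - 1/J) = -183/55 - 1/J)
x(n, D) = -10*n (x(n, D) = -5*n - 5*n = -10*n)
(x(-25, G(-3)) + k(-23, 12))**2 = (-10*(-25) + (-183/55 - 1/(-23)))**2 = (250 + (-183/55 - 1*(-1/23)))**2 = (250 + (-183/55 + 1/23))**2 = (250 - 4154/1265)**2 = (312096/1265)**2 = 97403913216/1600225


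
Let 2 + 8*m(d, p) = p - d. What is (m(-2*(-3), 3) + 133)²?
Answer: 1121481/64 ≈ 17523.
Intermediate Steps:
m(d, p) = -¼ - d/8 + p/8 (m(d, p) = -¼ + (p - d)/8 = -¼ + (-d/8 + p/8) = -¼ - d/8 + p/8)
(m(-2*(-3), 3) + 133)² = ((-¼ - (-1)*(-3)/4 + (⅛)*3) + 133)² = ((-¼ - ⅛*6 + 3/8) + 133)² = ((-¼ - ¾ + 3/8) + 133)² = (-5/8 + 133)² = (1059/8)² = 1121481/64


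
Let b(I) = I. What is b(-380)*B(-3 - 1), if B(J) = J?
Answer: 1520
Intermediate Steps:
b(-380)*B(-3 - 1) = -380*(-3 - 1) = -380*(-4) = 1520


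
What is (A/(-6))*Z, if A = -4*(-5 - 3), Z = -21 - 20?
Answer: 656/3 ≈ 218.67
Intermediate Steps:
Z = -41
A = 32 (A = -4*(-8) = 32)
(A/(-6))*Z = (32/(-6))*(-41) = (32*(-⅙))*(-41) = -16/3*(-41) = 656/3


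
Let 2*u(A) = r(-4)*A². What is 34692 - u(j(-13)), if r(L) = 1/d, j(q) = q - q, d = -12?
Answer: 34692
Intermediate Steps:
j(q) = 0
r(L) = -1/12 (r(L) = 1/(-12) = -1/12)
u(A) = -A²/24 (u(A) = (-A²/12)/2 = -A²/24)
34692 - u(j(-13)) = 34692 - (-1)*0²/24 = 34692 - (-1)*0/24 = 34692 - 1*0 = 34692 + 0 = 34692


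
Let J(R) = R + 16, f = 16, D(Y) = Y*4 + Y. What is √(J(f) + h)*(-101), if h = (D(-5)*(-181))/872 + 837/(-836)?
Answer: -101*√300490274590/91124 ≈ -607.58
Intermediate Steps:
D(Y) = 5*Y (D(Y) = 4*Y + Y = 5*Y)
h = 763259/182248 (h = ((5*(-5))*(-181))/872 + 837/(-836) = -25*(-181)*(1/872) + 837*(-1/836) = 4525*(1/872) - 837/836 = 4525/872 - 837/836 = 763259/182248 ≈ 4.1880)
J(R) = 16 + R
√(J(f) + h)*(-101) = √((16 + 16) + 763259/182248)*(-101) = √(32 + 763259/182248)*(-101) = √(6595195/182248)*(-101) = (√300490274590/91124)*(-101) = -101*√300490274590/91124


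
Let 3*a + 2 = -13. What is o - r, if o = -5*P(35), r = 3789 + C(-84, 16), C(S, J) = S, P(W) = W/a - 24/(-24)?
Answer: -3675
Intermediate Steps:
a = -5 (a = -⅔ + (⅓)*(-13) = -⅔ - 13/3 = -5)
P(W) = 1 - W/5 (P(W) = W/(-5) - 24/(-24) = W*(-⅕) - 24*(-1/24) = -W/5 + 1 = 1 - W/5)
r = 3705 (r = 3789 - 84 = 3705)
o = 30 (o = -5*(1 - ⅕*35) = -5*(1 - 7) = -5*(-6) = 30)
o - r = 30 - 1*3705 = 30 - 3705 = -3675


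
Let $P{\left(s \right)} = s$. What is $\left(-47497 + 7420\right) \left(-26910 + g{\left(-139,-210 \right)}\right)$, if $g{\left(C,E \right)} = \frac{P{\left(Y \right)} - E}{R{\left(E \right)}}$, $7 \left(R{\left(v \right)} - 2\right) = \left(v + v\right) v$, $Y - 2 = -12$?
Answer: $\frac{6795448505370}{6301} \approx 1.0785 \cdot 10^{9}$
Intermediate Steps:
$Y = -10$ ($Y = 2 - 12 = -10$)
$R{\left(v \right)} = 2 + \frac{2 v^{2}}{7}$ ($R{\left(v \right)} = 2 + \frac{\left(v + v\right) v}{7} = 2 + \frac{2 v v}{7} = 2 + \frac{2 v^{2}}{7}$)
$g{\left(C,E \right)} = \frac{-10 - E}{2 + \frac{2 E^{2}}{7}}$
$\left(-47497 + 7420\right) \left(-26910 + g{\left(-139,-210 \right)}\right) = \left(-47497 + 7420\right) \left(-26910 + \frac{7 \left(-10 - -210\right)}{2 \left(7 + \left(-210\right)^{2}\right)}\right) = - 40077 \left(-26910 + \frac{7 \left(-10 + 210\right)}{2 \left(7 + 44100\right)}\right) = - 40077 \left(-26910 + \frac{7}{2} \cdot \frac{1}{44107} \cdot 200\right) = - 40077 \left(-26910 + \frac{100}{6301}\right) = \left(-40077\right) \left(- \frac{169559810}{6301}\right) = \frac{6795448505370}{6301}$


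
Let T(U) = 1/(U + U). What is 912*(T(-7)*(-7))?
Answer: 456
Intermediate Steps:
T(U) = 1/(2*U)
912*(T(-7)*(-7)) = 912*(((1/2)/(-7))*(-7)) = 912*(((1/2)*(-1/7))*(-7)) = 912*(-1/14*(-7)) = 912*(1/2) = 456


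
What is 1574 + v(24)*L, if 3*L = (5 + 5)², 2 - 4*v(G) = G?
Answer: 4172/3 ≈ 1390.7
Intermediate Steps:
v(G) = ½ - G/4
L = 100/3 (L = (5 + 5)²/3 = (⅓)*10² = (⅓)*100 = 100/3 ≈ 33.333)
1574 + v(24)*L = 1574 + (½ - ¼*24)*(100/3) = 1574 + (½ - 6)*(100/3) = 1574 - 11/2*100/3 = 1574 - 550/3 = 4172/3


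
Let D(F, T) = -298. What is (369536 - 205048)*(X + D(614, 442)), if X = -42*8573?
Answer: -59275553632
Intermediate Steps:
X = -360066
(369536 - 205048)*(X + D(614, 442)) = (369536 - 205048)*(-360066 - 298) = 164488*(-360364) = -59275553632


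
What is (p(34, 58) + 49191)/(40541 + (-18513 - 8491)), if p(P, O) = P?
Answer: 49225/13537 ≈ 3.6363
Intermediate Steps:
(p(34, 58) + 49191)/(40541 + (-18513 - 8491)) = (34 + 49191)/(40541 + (-18513 - 8491)) = 49225/(40541 - 27004) = 49225/13537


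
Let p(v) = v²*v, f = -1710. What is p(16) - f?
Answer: 5806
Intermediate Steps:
p(v) = v³
p(16) - f = 16³ - 1*(-1710) = 4096 + 1710 = 5806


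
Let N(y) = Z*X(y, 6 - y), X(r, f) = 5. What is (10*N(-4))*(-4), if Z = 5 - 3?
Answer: -400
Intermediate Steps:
Z = 2
N(y) = 10 (N(y) = 2*5 = 10)
(10*N(-4))*(-4) = (10*10)*(-4) = 100*(-4) = -400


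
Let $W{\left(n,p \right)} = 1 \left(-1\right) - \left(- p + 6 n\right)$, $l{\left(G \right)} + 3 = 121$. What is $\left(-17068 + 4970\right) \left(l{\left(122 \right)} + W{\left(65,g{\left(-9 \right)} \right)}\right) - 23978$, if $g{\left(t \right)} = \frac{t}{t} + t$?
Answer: $3375560$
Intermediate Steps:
$g{\left(t \right)} = 1 + t$
$l{\left(G \right)} = 118$ ($l{\left(G \right)} = -3 + 121 = 118$)
$W{\left(n,p \right)} = -1 + p - 6 n$ ($W{\left(n,p \right)} = -1 - \left(- p + 6 n\right) = -1 + p - 6 n$)
$\left(-17068 + 4970\right) \left(l{\left(122 \right)} + W{\left(65,g{\left(-9 \right)} \right)}\right) - 23978 = \left(-17068 + 4970\right) \left(118 - 399\right) - 23978 = - 12098 \left(118 - 399\right) - 23978 = \left(-12098\right) \left(-281\right) - 23978 = 3399538 - 23978 = 3375560$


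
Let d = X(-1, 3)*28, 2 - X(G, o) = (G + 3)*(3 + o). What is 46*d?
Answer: -12880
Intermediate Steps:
X(G, o) = 2 - (3 + G)*(3 + o) (X(G, o) = 2 - (G + 3)*(3 + o) = 2 - (3 + G)*(3 + o))
d = -280 (d = (-7 - 3*(-1) - 3*3 - 1*(-1)*3)*28 = (-7 + 3 - 9 + 3)*28 = -10*28 = -280)
46*d = 46*(-280) = -12880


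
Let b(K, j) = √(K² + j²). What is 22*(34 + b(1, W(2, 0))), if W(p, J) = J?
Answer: 770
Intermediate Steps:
22*(34 + b(1, W(2, 0))) = 22*(34 + √(1² + 0²)) = 22*(34 + √(1 + 0)) = 22*(34 + √1) = 22*(34 + 1) = 22*35 = 770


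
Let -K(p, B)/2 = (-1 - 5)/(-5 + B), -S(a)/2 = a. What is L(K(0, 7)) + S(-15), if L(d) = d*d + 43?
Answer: 109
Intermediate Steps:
S(a) = -2*a
K(p, B) = 12/(-5 + B) (K(p, B) = -2*(-1 - 5)/(-5 + B) = -(-12)/(-5 + B) = 12/(-5 + B))
L(d) = 43 + d**2 (L(d) = d**2 + 43 = 43 + d**2)
L(K(0, 7)) + S(-15) = (43 + (12/(-5 + 7))**2) - 2*(-15) = (43 + (12/2)**2) + 30 = (43 + (12*(1/2))**2) + 30 = (43 + 6**2) + 30 = (43 + 36) + 30 = 79 + 30 = 109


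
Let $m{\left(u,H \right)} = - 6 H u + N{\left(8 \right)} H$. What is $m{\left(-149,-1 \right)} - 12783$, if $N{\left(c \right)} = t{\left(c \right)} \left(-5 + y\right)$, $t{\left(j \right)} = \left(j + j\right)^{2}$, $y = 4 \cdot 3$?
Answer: $-15469$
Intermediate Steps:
$y = 12$
$t{\left(j \right)} = 4 j^{2}$ ($t{\left(j \right)} = \left(2 j\right)^{2} = 4 j^{2}$)
$N{\left(c \right)} = 28 c^{2}$ ($N{\left(c \right)} = 4 c^{2} \left(-5 + 12\right) = 4 c^{2} \cdot 7 = 28 c^{2}$)
$m{\left(u,H \right)} = 1792 H - 6 H u$ ($m{\left(u,H \right)} = - 6 H u + 28 \cdot 8^{2} H = - 6 H u + 28 \cdot 64 H = - 6 H u + 1792 H = 1792 H - 6 H u$)
$m{\left(-149,-1 \right)} - 12783 = 2 \left(-1\right) \left(896 - -447\right) - 12783 = 2 \left(-1\right) \left(896 + 447\right) - 12783 = 2 \left(-1\right) 1343 - 12783 = -2686 - 12783 = -15469$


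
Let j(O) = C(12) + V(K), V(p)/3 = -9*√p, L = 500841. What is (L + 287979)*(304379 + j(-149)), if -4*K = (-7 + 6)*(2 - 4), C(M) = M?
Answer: 240109708620 - 10649070*I*√2 ≈ 2.4011e+11 - 1.506e+7*I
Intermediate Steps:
K = -½ (K = -(-7 + 6)*(2 - 4)/4 = -(-1)*(-2)/4 = -¼*2 = -½ ≈ -0.50000)
V(p) = -27*√p (V(p) = 3*(-9*√p) = -27*√p)
j(O) = 12 - 27*I*√2/2
(L + 287979)*(304379 + j(-149)) = (500841 + 287979)*(304379 + (12 - 27*I*√2/2)) = 788820*(304391 - 27*I*√2/2) = 240109708620 - 10649070*I*√2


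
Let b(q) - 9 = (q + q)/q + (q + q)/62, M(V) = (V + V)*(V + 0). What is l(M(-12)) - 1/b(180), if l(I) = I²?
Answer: 43213793/521 ≈ 82944.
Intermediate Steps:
M(V) = 2*V² (M(V) = (2*V)*V = 2*V²)
b(q) = 11 + q/31 (b(q) = 9 + ((q + q)/q + (q + q)/62) = 9 + ((2*q)/q + (2*q)*(1/62)) = 9 + (2 + q/31) = 11 + q/31)
l(M(-12)) - 1/b(180) = (2*(-12)²)² - 1/(11 + (1/31)*180) = (2*144)² - 1/(11 + 180/31) = 288² - 1/521/31 = 82944 - 1*31/521 = 82944 - 31/521 = 43213793/521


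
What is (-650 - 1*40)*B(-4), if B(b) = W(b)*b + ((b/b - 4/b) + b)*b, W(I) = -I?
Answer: 5520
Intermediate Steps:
B(b) = -b² + b*(1 + b - 4/b) (B(b) = (-b)*b + ((b/b - 4/b) + b)*b = -b² + ((1 - 4/b) + b)*b = -b² + (1 + b - 4/b)*b = -b² + b*(1 + b - 4/b))
(-650 - 1*40)*B(-4) = (-650 - 1*40)*(-4 - 4) = (-650 - 40)*(-8) = -690*(-8) = 5520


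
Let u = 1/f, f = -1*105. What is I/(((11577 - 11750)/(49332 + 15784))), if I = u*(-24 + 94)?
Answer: 130232/519 ≈ 250.93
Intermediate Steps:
f = -105
u = -1/105 (u = 1/(-105) = -1/105 ≈ -0.0095238)
I = -⅔ (I = -(-24 + 94)/105 = -1/105*70 = -⅔ ≈ -0.66667)
I/(((11577 - 11750)/(49332 + 15784))) = -2*(49332 + 15784)/(11577 - 11750)/3 = -2/(3*((-173/65116))) = -2/(3*((-173*1/65116))) = -2/(3*(-173/65116)) = -⅔*(-65116/173) = 130232/519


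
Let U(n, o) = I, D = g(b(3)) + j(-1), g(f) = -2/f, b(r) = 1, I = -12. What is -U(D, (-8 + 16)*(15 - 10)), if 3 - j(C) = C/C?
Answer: 12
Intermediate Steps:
j(C) = 2 (j(C) = 3 - C/C = 3 - 1*1 = 3 - 1 = 2)
D = 0 (D = -2/1 + 2 = -2*1 + 2 = -2 + 2 = 0)
U(n, o) = -12
-U(D, (-8 + 16)*(15 - 10)) = -1*(-12) = 12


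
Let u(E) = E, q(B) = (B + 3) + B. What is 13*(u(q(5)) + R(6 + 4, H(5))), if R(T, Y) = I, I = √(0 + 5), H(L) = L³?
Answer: 169 + 13*√5 ≈ 198.07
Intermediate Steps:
q(B) = 3 + 2*B (q(B) = (3 + B) + B = 3 + 2*B)
I = √5 ≈ 2.2361
R(T, Y) = √5
13*(u(q(5)) + R(6 + 4, H(5))) = 13*((3 + 2*5) + √5) = 13*((3 + 10) + √5) = 13*(13 + √5) = 169 + 13*√5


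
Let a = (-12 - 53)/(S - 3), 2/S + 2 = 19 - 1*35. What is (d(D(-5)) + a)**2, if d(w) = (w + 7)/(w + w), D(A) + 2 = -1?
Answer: 2886601/7056 ≈ 409.10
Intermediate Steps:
S = -1/9 (S = 2/(-2 + (19 - 1*35)) = 2/(-2 + (19 - 35)) = 2/(-2 - 16) = 2/(-18) = 2*(-1/18) = -1/9 ≈ -0.11111)
D(A) = -3 (D(A) = -2 - 1 = -3)
d(w) = (7 + w)/(2*w) (d(w) = (7 + w)/((2*w)) = (7 + w)*(1/(2*w)) = (7 + w)/(2*w))
a = 585/28 (a = (-12 - 53)/(-1/9 - 3) = -65/(-28/9) = -65*(-9/28) = 585/28 ≈ 20.893)
(d(D(-5)) + a)**2 = ((1/2)*(7 - 3)/(-3) + 585/28)**2 = ((1/2)*(-1/3)*4 + 585/28)**2 = (-2/3 + 585/28)**2 = (1699/84)**2 = 2886601/7056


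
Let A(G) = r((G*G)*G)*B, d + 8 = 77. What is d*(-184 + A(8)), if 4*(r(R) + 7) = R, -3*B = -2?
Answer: -7130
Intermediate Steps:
B = ⅔ (B = -⅓*(-2) = ⅔ ≈ 0.66667)
d = 69 (d = -8 + 77 = 69)
r(R) = -7 + R/4
A(G) = -14/3 + G³/6 (A(G) = (-7 + ((G*G)*G)/4)*(⅔) = (-7 + (G²*G)/4)*(⅔) = (-7 + G³/4)*(⅔) = -14/3 + G³/6)
d*(-184 + A(8)) = 69*(-184 + (-14/3 + (⅙)*8³)) = 69*(-184 + (-14/3 + (⅙)*512)) = 69*(-184 + (-14/3 + 256/3)) = 69*(-184 + 242/3) = 69*(-310/3) = -7130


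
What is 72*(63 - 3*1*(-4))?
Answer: 5400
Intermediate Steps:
72*(63 - 3*1*(-4)) = 72*(63 - 3*(-4)) = 72*(63 + 12) = 72*75 = 5400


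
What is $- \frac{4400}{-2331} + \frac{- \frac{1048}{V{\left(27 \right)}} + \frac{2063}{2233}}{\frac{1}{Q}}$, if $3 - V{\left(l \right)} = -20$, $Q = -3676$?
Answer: $\frac{2806587538180}{17102547} \approx 1.641 \cdot 10^{5}$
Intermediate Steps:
$V{\left(l \right)} = 23$ ($V{\left(l \right)} = 3 - -20 = 3 + 20 = 23$)
$- \frac{4400}{-2331} + \frac{- \frac{1048}{V{\left(27 \right)}} + \frac{2063}{2233}}{\frac{1}{Q}} = - \frac{4400}{-2331} + \frac{- \frac{1048}{23} + \frac{2063}{2233}}{\frac{1}{-3676}} = \left(-4400\right) \left(- \frac{1}{2331}\right) + \frac{\left(-1048\right) \frac{1}{23} + 2063 \cdot \frac{1}{2233}}{- \frac{1}{3676}} = \frac{4400}{2331} + \left(- \frac{1048}{23} + \frac{2063}{2233}\right) \left(-3676\right) = \frac{4400}{2331} - - \frac{8428093860}{51359} = \frac{4400}{2331} + \frac{8428093860}{51359} = \frac{2806587538180}{17102547}$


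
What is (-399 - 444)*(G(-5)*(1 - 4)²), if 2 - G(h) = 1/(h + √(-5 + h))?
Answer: -113805/7 - 7587*I*√10/35 ≈ -16258.0 - 685.49*I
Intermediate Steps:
G(h) = 2 - 1/(h + √(-5 + h))
(-399 - 444)*(G(-5)*(1 - 4)²) = (-399 - 444)*(((-1 + 2*(-5) + 2*√(-5 - 5))/(-5 + √(-5 - 5)))*(1 - 4)²) = -843*(-1 - 10 + 2*√(-10))/(-5 + √(-10))*(-3)² = -843*(-1 - 10 + 2*(I*√10))/(-5 + I*√10)*9 = -843*(-1 - 10 + 2*I*√10)/(-5 + I*√10)*9 = -843*(-11 + 2*I*√10)/(-5 + I*√10)*9 = -7587*(-11 + 2*I*√10)/(-5 + I*√10)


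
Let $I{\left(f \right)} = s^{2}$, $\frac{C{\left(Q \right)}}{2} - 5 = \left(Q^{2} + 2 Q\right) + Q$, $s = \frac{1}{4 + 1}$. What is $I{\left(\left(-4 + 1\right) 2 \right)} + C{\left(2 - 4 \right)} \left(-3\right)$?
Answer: $- \frac{449}{25} \approx -17.96$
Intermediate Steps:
$s = \frac{1}{5} \approx 0.2$
$C{\left(Q \right)} = 10 + 2 Q^{2} + 6 Q$ ($C{\left(Q \right)} = 10 + 2 \left(\left(Q^{2} + 2 Q\right) + Q\right) = 10 + 2 \left(Q^{2} + 3 Q\right) = 10 + \left(2 Q^{2} + 6 Q\right) = 10 + 2 Q^{2} + 6 Q$)
$I{\left(f \right)} = \frac{1}{25}$ ($I{\left(f \right)} = \left(\frac{1}{5}\right)^{2} = \frac{1}{25}$)
$I{\left(\left(-4 + 1\right) 2 \right)} + C{\left(2 - 4 \right)} \left(-3\right) = \frac{1}{25} + \left(10 + 2 \left(2 - 4\right)^{2} + 6 \left(2 - 4\right)\right) \left(-3\right) = \frac{1}{25} + \left(10 + 2 \left(-2\right)^{2} + 6 \left(-2\right)\right) \left(-3\right) = \frac{1}{25} + \left(10 + 2 \cdot 4 - 12\right) \left(-3\right) = \frac{1}{25} + \left(10 + 8 - 12\right) \left(-3\right) = \frac{1}{25} + 6 \left(-3\right) = \frac{1}{25} - 18 = - \frac{449}{25}$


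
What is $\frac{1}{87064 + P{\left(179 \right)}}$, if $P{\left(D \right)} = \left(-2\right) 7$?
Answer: $\frac{1}{87050} \approx 1.1488 \cdot 10^{-5}$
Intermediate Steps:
$P{\left(D \right)} = -14$
$\frac{1}{87064 + P{\left(179 \right)}} = \frac{1}{87064 - 14} = \frac{1}{87050}$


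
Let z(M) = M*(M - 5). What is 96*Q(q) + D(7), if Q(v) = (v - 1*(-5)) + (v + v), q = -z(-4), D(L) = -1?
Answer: -9889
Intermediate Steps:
z(M) = M*(-5 + M)
q = -36 (q = -(-4)*(-5 - 4) = -(-4)*(-9) = -1*36 = -36)
Q(v) = 5 + 3*v (Q(v) = (v + 5) + 2*v = (5 + v) + 2*v = 5 + 3*v)
96*Q(q) + D(7) = 96*(5 + 3*(-36)) - 1 = 96*(5 - 108) - 1 = 96*(-103) - 1 = -9888 - 1 = -9889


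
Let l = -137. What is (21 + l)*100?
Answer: -11600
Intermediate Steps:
(21 + l)*100 = (21 - 137)*100 = -116*100 = -11600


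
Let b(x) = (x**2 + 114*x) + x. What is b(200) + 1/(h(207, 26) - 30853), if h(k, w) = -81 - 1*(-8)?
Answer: 1948337999/30926 ≈ 63000.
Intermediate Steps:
h(k, w) = -73 (h(k, w) = -81 + 8 = -73)
b(x) = x**2 + 115*x
b(200) + 1/(h(207, 26) - 30853) = 200*(115 + 200) + 1/(-73 - 30853) = 200*315 + 1/(-30926) = 63000 - 1/30926 = 1948337999/30926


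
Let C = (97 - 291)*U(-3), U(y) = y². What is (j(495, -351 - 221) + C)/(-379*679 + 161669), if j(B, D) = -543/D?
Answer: 998169/54724384 ≈ 0.018240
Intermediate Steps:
C = -1746 (C = (97 - 291)*(-3)² = -194*9 = -1746)
(j(495, -351 - 221) + C)/(-379*679 + 161669) = (-543/(-351 - 221) - 1746)/(-379*679 + 161669) = (-543/(-572) - 1746)/(-257341 + 161669) = (-543*(-1/572) - 1746)/(-95672) = (543/572 - 1746)*(-1/95672) = -998169/572*(-1/95672) = 998169/54724384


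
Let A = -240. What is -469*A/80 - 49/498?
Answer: 700637/498 ≈ 1406.9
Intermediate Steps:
-469*A/80 - 49/498 = -469/(80/(-240)) - 49/498 = -469/(80*(-1/240)) - 49*1/498 = -469/(-⅓) - 49/498 = -469*(-3) - 49/498 = 1407 - 49/498 = 700637/498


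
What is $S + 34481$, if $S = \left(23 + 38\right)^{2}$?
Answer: $38202$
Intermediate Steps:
$S = 3721$ ($S = 61^{2} = 3721$)
$S + 34481 = 3721 + 34481 = 38202$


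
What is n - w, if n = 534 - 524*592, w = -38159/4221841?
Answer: -1307394351675/4221841 ≈ -3.0967e+5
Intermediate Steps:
w = -38159/4221841 (w = -38159*1/4221841 = -38159/4221841 ≈ -0.0090385)
n = -309674 (n = 534 - 310208 = -309674)
n - w = -309674 - 1*(-38159/4221841) = -309674 + 38159/4221841 = -1307394351675/4221841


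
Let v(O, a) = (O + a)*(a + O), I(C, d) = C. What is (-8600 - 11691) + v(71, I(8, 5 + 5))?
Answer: -14050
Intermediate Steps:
v(O, a) = (O + a)**2 (v(O, a) = (O + a)*(O + a) = (O + a)**2)
(-8600 - 11691) + v(71, I(8, 5 + 5)) = (-8600 - 11691) + (71 + 8)**2 = -20291 + 79**2 = -20291 + 6241 = -14050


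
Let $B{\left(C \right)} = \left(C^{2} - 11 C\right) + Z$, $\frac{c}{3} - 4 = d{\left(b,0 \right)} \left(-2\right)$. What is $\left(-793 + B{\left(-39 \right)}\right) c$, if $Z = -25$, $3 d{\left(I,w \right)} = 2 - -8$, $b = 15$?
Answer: $-9056$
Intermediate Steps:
$d{\left(I,w \right)} = \frac{10}{3}$ ($d{\left(I,w \right)} = \frac{2 - -8}{3} = \frac{2 + 8}{3} = \frac{1}{3} \cdot 10 = \frac{10}{3}$)
$c = -8$ ($c = 12 + 3 \cdot \frac{10}{3} \left(-2\right) = 12 + 3 \left(- \frac{20}{3}\right) = 12 - 20 = -8$)
$B{\left(C \right)} = -25 + C^{2} - 11 C$ ($B{\left(C \right)} = \left(C^{2} - 11 C\right) - 25 = -25 + C^{2} - 11 C$)
$\left(-793 + B{\left(-39 \right)}\right) c = \left(-793 - \left(-404 - 1521\right)\right) \left(-8\right) = \left(-793 + \left(-25 + 1521 + 429\right)\right) \left(-8\right) = \left(-793 + 1925\right) \left(-8\right) = 1132 \left(-8\right) = -9056$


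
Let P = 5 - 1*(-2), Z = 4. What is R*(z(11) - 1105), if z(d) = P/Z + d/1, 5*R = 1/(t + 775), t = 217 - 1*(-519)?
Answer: -4369/30220 ≈ -0.14457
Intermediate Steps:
t = 736 (t = 217 + 519 = 736)
P = 7 (P = 5 + 2 = 7)
R = 1/7555 (R = 1/(5*(736 + 775)) = (⅕)/1511 = (⅕)*(1/1511) = 1/7555 ≈ 0.00013236)
z(d) = 7/4 + d (z(d) = 7/4 + d/1 = 7*(¼) + d*1 = 7/4 + d)
R*(z(11) - 1105) = ((7/4 + 11) - 1105)/7555 = (51/4 - 1105)/7555 = (1/7555)*(-4369/4) = -4369/30220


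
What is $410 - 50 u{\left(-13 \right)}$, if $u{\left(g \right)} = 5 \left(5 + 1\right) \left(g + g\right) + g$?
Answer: $40060$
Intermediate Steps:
$u{\left(g \right)} = 61 g$ ($u{\left(g \right)} = 5 \cdot 6 \cdot 2 g + g = 5 \cdot 12 g + g = 60 g + g = 61 g$)
$410 - 50 u{\left(-13 \right)} = 410 - 50 \cdot 61 \left(-13\right) = 410 - -39650 = 410 + 39650 = 40060$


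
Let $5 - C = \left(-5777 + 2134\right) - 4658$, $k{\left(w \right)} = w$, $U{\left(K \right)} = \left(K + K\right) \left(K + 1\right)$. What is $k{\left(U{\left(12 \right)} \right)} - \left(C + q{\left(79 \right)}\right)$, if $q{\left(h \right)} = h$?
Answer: $-8073$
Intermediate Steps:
$U{\left(K \right)} = 2 K \left(1 + K\right)$
$C = 8306$ ($C = 5 - \left(\left(-5777 + 2134\right) - 4658\right) = 5 - \left(-3643 - 4658\right) = 5 - -8301 = 5 + 8301 = 8306$)
$k{\left(U{\left(12 \right)} \right)} - \left(C + q{\left(79 \right)}\right) = 2 \cdot 12 \left(1 + 12\right) - \left(8306 + 79\right) = 2 \cdot 12 \cdot 13 - 8385 = 312 - 8385 = -8073$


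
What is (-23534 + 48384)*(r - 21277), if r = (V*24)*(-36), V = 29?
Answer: -1151375050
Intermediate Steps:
r = -25056 (r = (29*24)*(-36) = 696*(-36) = -25056)
(-23534 + 48384)*(r - 21277) = (-23534 + 48384)*(-25056 - 21277) = 24850*(-46333) = -1151375050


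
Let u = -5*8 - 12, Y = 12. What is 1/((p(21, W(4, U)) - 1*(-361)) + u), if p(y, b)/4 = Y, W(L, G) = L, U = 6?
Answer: 1/357 ≈ 0.0028011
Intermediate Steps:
p(y, b) = 48 (p(y, b) = 4*12 = 48)
u = -52 (u = -40 - 12 = -52)
1/((p(21, W(4, U)) - 1*(-361)) + u) = 1/((48 - 1*(-361)) - 52) = 1/((48 + 361) - 52) = 1/(409 - 52) = 1/357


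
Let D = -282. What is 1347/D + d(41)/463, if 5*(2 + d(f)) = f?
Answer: -1036521/217610 ≈ -4.7632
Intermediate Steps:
d(f) = -2 + f/5
1347/D + d(41)/463 = 1347/(-282) + (-2 + (⅕)*41)/463 = 1347*(-1/282) + (-2 + 41/5)*(1/463) = -449/94 + (31/5)*(1/463) = -449/94 + 31/2315 = -1036521/217610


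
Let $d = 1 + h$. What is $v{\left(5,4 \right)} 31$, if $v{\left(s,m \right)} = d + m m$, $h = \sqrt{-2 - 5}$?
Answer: $527 + 31 i \sqrt{7} \approx 527.0 + 82.018 i$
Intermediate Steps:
$h = i \sqrt{7}$ ($h = \sqrt{-7} = i \sqrt{7} \approx 2.6458 i$)
$d = 1 + i \sqrt{7} \approx 1.0 + 2.6458 i$
$v{\left(s,m \right)} = 1 + m^{2} + i \sqrt{7}$ ($v{\left(s,m \right)} = \left(1 + i \sqrt{7}\right) + m m = \left(1 + i \sqrt{7}\right) + m^{2} = 1 + m^{2} + i \sqrt{7}$)
$v{\left(5,4 \right)} 31 = \left(1 + 4^{2} + i \sqrt{7}\right) 31 = \left(1 + 16 + i \sqrt{7}\right) 31 = \left(17 + i \sqrt{7}\right) 31 = 527 + 31 i \sqrt{7}$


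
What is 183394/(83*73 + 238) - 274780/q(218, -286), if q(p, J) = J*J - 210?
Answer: 6616046612/256873521 ≈ 25.756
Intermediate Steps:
q(p, J) = -210 + J² (q(p, J) = J² - 210 = -210 + J²)
183394/(83*73 + 238) - 274780/q(218, -286) = 183394/(83*73 + 238) - 274780/(-210 + (-286)²) = 183394/(6059 + 238) - 274780/(-210 + 81796) = 183394/6297 - 274780/81586 = 183394*(1/6297) - 274780*1/81586 = 183394/6297 - 137390/40793 = 6616046612/256873521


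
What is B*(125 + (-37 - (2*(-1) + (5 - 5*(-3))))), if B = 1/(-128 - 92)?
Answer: -7/22 ≈ -0.31818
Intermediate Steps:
B = -1/220 (B = 1/(-220) = -1/220 ≈ -0.0045455)
B*(125 + (-37 - (2*(-1) + (5 - 5*(-3))))) = -(125 + (-37 - (2*(-1) + (5 - 5*(-3)))))/220 = -(125 + (-37 - (-2 + (5 + 15))))/220 = -(125 + (-37 - (-2 + 20)))/220 = -(125 + (-37 - 1*18))/220 = -(125 + (-37 - 18))/220 = -(125 - 55)/220 = -1/220*70 = -7/22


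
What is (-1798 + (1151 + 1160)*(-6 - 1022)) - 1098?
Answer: -2378604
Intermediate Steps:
(-1798 + (1151 + 1160)*(-6 - 1022)) - 1098 = (-1798 + 2311*(-1028)) - 1098 = (-1798 - 2375708) - 1098 = -2377506 - 1098 = -2378604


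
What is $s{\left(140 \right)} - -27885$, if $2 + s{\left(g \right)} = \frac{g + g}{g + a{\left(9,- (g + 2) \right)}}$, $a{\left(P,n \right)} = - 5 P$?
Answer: $\frac{529833}{19} \approx 27886.0$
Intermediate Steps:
$s{\left(g \right)} = -2 + \frac{2 g}{-45 + g}$ ($s{\left(g \right)} = -2 + \frac{g + g}{g - 45} = -2 + \frac{2 g}{g - 45} = -2 + \frac{2 g}{-45 + g}$)
$s{\left(140 \right)} - -27885 = \frac{90}{-45 + 140} - -27885 = \frac{90}{95} + 27885 = 90 \cdot \frac{1}{95} + 27885 = \frac{18}{19} + 27885 = \frac{529833}{19}$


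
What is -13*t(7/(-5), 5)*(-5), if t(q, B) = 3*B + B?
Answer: 1300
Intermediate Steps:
t(q, B) = 4*B
-13*t(7/(-5), 5)*(-5) = -52*5*(-5) = -13*20*(-5) = -260*(-5) = 1300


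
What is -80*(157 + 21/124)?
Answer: -389780/31 ≈ -12574.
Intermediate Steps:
-80*(157 + 21/124) = -80*19489/124 = -389780/31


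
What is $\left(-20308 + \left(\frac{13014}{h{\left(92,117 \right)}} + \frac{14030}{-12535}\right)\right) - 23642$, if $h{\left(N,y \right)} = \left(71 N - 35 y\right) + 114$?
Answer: $- \frac{12219585746}{278059} \approx -43946.0$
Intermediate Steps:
$h{\left(N,y \right)} = 114 - 35 y + 71 N$ ($h{\left(N,y \right)} = \left(- 35 y + 71 N\right) + 114 = 114 - 35 y + 71 N$)
$\left(-20308 + \left(\frac{13014}{h{\left(92,117 \right)}} + \frac{14030}{-12535}\right)\right) - 23642 = \left(-20308 + \left(\frac{13014}{114 - 4095 + 71 \cdot 92} + \frac{14030}{-12535}\right)\right) - 23642 = \left(-20308 + \left(\frac{13014}{114 - 4095 + 6532} + 14030 \left(- \frac{1}{12535}\right)\right)\right) - 23642 = \left(-20308 - \left(\frac{122}{109} - \frac{13014}{2551}\right)\right) - 23642 = \left(-20308 + \left(13014 \cdot \frac{1}{2551} - \frac{122}{109}\right)\right) - 23642 = \left(-20308 + \left(\frac{13014}{2551} - \frac{122}{109}\right)\right) - 23642 = \left(-20308 + \frac{1107304}{278059}\right) - 23642 = - \frac{5645714868}{278059} - 23642 = - \frac{12219585746}{278059}$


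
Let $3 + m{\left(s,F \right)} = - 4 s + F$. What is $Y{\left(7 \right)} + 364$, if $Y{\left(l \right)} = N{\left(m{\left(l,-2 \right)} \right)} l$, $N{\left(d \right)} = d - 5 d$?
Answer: $1288$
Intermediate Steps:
$m{\left(s,F \right)} = -3 + F - 4 s$ ($m{\left(s,F \right)} = -3 + \left(- 4 s + F\right) = -3 + \left(F - 4 s\right) = -3 + F - 4 s$)
$N{\left(d \right)} = - 4 d$
$Y{\left(l \right)} = l \left(20 + 16 l\right)$ ($Y{\left(l \right)} = - 4 \left(-3 - 2 - 4 l\right) l = - 4 \left(-5 - 4 l\right) l = \left(20 + 16 l\right) l = l \left(20 + 16 l\right)$)
$Y{\left(7 \right)} + 364 = 4 \cdot 7 \left(5 + 4 \cdot 7\right) + 364 = 4 \cdot 7 \left(5 + 28\right) + 364 = 4 \cdot 7 \cdot 33 + 364 = 924 + 364 = 1288$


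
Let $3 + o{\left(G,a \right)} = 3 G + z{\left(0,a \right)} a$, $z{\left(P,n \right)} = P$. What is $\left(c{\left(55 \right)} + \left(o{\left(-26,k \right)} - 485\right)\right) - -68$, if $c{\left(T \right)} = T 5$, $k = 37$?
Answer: $-223$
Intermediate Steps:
$o{\left(G,a \right)} = -3 + 3 G$ ($o{\left(G,a \right)} = -3 + \left(3 G + 0 a\right) = -3 + \left(3 G + 0\right) = -3 + 3 G$)
$c{\left(T \right)} = 5 T$
$\left(c{\left(55 \right)} + \left(o{\left(-26,k \right)} - 485\right)\right) - -68 = \left(5 \cdot 55 + \left(\left(-3 + 3 \left(-26\right)\right) - 485\right)\right) - -68 = \left(275 + \left(\left(-3 - 78\right) + \left(-762 + 277\right)\right)\right) + \left(-1428 + 1496\right) = \left(275 - 566\right) + 68 = -291 + 68 = -223$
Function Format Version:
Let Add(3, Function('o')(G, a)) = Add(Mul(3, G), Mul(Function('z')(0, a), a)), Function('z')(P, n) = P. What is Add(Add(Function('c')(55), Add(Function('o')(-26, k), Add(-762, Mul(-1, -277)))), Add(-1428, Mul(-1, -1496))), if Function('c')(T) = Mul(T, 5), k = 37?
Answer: -223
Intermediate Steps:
Function('o')(G, a) = Add(-3, Mul(3, G)) (Function('o')(G, a) = Add(-3, Add(Mul(3, G), Mul(0, a))) = Add(-3, Add(Mul(3, G), 0)) = Add(-3, Mul(3, G)))
Function('c')(T) = Mul(5, T)
Add(Add(Function('c')(55), Add(Function('o')(-26, k), Add(-762, Mul(-1, -277)))), Add(-1428, Mul(-1, -1496))) = Add(Add(Mul(5, 55), Add(Add(-3, Mul(3, -26)), Add(-762, Mul(-1, -277)))), Add(-1428, Mul(-1, -1496))) = Add(Add(275, Add(Add(-3, -78), Add(-762, 277))), Add(-1428, 1496)) = Add(Add(275, Add(-81, -485)), 68) = Add(Add(275, -566), 68) = Add(-291, 68) = -223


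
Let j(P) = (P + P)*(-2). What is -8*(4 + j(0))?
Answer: -32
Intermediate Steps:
j(P) = -4*P (j(P) = (2*P)*(-2) = -4*P)
-8*(4 + j(0)) = -8*(4 - 4*0) = -8*(4 + 0) = -8*4 = -32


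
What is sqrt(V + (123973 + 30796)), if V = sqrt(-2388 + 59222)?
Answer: sqrt(154769 + sqrt(56834)) ≈ 393.71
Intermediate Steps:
V = sqrt(56834) ≈ 238.40
sqrt(V + (123973 + 30796)) = sqrt(sqrt(56834) + (123973 + 30796)) = sqrt(sqrt(56834) + 154769) = sqrt(154769 + sqrt(56834))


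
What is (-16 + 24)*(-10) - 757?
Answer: -837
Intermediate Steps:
(-16 + 24)*(-10) - 757 = 8*(-10) - 757 = -80 - 757 = -837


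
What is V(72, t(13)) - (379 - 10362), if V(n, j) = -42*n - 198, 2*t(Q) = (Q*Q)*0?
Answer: 6761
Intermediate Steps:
t(Q) = 0 (t(Q) = ((Q*Q)*0)/2 = (Q²*0)/2 = (½)*0 = 0)
V(n, j) = -198 - 42*n
V(72, t(13)) - (379 - 10362) = (-198 - 42*72) - (379 - 10362) = (-198 - 3024) - 1*(-9983) = -3222 + 9983 = 6761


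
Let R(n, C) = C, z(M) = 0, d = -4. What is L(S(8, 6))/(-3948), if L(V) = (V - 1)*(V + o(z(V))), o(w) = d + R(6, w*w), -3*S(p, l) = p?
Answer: -55/8883 ≈ -0.0061916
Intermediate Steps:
S(p, l) = -p/3
o(w) = -4 + w² (o(w) = -4 + w*w = -4 + w²)
L(V) = (-1 + V)*(-4 + V) (L(V) = (V - 1)*(V + (-4 + 0²)) = (-1 + V)*(V + (-4 + 0)) = (-1 + V)*(V - 4) = (-1 + V)*(-4 + V))
L(S(8, 6))/(-3948) = (4 + (-⅓*8)² - (-5)*8/3)/(-3948) = (4 + (-8/3)² - 5*(-8/3))*(-1/3948) = (4 + 64/9 + 40/3)*(-1/3948) = (220/9)*(-1/3948) = -55/8883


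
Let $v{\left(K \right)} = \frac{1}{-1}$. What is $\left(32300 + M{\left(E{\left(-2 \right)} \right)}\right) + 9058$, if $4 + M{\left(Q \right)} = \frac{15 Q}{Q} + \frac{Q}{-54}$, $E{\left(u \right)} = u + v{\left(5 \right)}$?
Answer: $\frac{744643}{18} \approx 41369.0$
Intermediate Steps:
$v{\left(K \right)} = -1$
$E{\left(u \right)} = -1 + u$ ($E{\left(u \right)} = u - 1 = -1 + u$)
$M{\left(Q \right)} = 11 - \frac{Q}{54}$ ($M{\left(Q \right)} = -4 + \left(\frac{15 Q}{Q} + \frac{Q}{-54}\right) = -4 + \left(15 + Q \left(- \frac{1}{54}\right)\right) = -4 - \left(-15 + \frac{Q}{54}\right) = 11 - \frac{Q}{54}$)
$\left(32300 + M{\left(E{\left(-2 \right)} \right)}\right) + 9058 = \left(32300 + \left(11 - \frac{-1 - 2}{54}\right)\right) + 9058 = \left(32300 + \left(11 - - \frac{1}{18}\right)\right) + 9058 = \left(32300 + \left(11 + \frac{1}{18}\right)\right) + 9058 = \left(32300 + \frac{199}{18}\right) + 9058 = \frac{581599}{18} + 9058 = \frac{744643}{18}$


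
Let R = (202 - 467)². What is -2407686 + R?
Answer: -2337461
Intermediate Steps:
R = 70225 (R = (-265)² = 70225)
-2407686 + R = -2407686 + 70225 = -2337461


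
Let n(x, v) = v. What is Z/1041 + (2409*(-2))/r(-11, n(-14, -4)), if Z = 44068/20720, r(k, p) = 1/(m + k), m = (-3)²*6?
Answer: -1117160923103/5392380 ≈ -2.0717e+5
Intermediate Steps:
m = 54 (m = 9*6 = 54)
r(k, p) = 1/(54 + k)
Z = 11017/5180 (Z = 44068*(1/20720) = 11017/5180 ≈ 2.1268)
Z/1041 + (2409*(-2))/r(-11, n(-14, -4)) = (11017/5180)/1041 + (2409*(-2))/(1/(54 - 11)) = (11017/5180)*(1/1041) - 4818/(1/43) = 11017/5392380 - 4818/1/43 = 11017/5392380 - 4818*43 = 11017/5392380 - 207174 = -1117160923103/5392380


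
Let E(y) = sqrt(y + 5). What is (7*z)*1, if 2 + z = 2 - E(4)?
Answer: -21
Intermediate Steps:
E(y) = sqrt(5 + y)
z = -3 (z = -2 + (2 - sqrt(5 + 4)) = -2 + (2 - sqrt(9)) = -2 + (2 - 1*3) = -2 + (2 - 3) = -2 - 1 = -3)
(7*z)*1 = (7*(-3))*1 = -21*1 = -21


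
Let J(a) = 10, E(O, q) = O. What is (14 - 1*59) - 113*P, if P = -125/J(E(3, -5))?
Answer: 2735/2 ≈ 1367.5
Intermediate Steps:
P = -25/2 (P = -125/10 = -125*1/10 = -25/2 ≈ -12.500)
(14 - 1*59) - 113*P = (14 - 1*59) - 113*(-25/2) = (14 - 59) + 2825/2 = -45 + 2825/2 = 2735/2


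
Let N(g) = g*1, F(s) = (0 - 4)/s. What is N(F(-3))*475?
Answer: 1900/3 ≈ 633.33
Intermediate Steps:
F(s) = -4/s
N(g) = g
N(F(-3))*475 = -4/(-3)*475 = -4*(-⅓)*475 = (4/3)*475 = 1900/3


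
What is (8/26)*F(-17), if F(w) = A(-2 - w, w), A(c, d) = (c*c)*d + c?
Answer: -15240/13 ≈ -1172.3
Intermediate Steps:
A(c, d) = c + d*c**2 (A(c, d) = c**2*d + c = d*c**2 + c = c + d*c**2)
F(w) = (1 + w*(-2 - w))*(-2 - w) (F(w) = (-2 - w)*(1 + (-2 - w)*w) = (-2 - w)*(1 + w*(-2 - w)) = (1 + w*(-2 - w))*(-2 - w))
(8/26)*F(-17) = (8/26)*((-1 - 17*(2 - 17))*(2 - 17)) = (8*(1/26))*((-1 - 17*(-15))*(-15)) = 4*((-1 + 255)*(-15))/13 = 4*(254*(-15))/13 = (4/13)*(-3810) = -15240/13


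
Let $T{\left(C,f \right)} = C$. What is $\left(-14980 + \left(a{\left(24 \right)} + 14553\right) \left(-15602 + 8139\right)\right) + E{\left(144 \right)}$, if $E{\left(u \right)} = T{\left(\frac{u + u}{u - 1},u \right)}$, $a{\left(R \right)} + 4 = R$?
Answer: $- \frac{15554578609}{143} \approx -1.0877 \cdot 10^{8}$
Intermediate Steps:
$a{\left(R \right)} = -4 + R$
$E{\left(u \right)} = \frac{2 u}{-1 + u}$ ($E{\left(u \right)} = \frac{u + u}{u - 1} = \frac{2 u}{-1 + u}$)
$\left(-14980 + \left(a{\left(24 \right)} + 14553\right) \left(-15602 + 8139\right)\right) + E{\left(144 \right)} = \left(-14980 + \left(\left(-4 + 24\right) + 14553\right) \left(-15602 + 8139\right)\right) + 2 \cdot 144 \frac{1}{-1 + 144} = \left(-14980 + \left(20 + 14553\right) \left(-7463\right)\right) + 2 \cdot 144 \cdot \frac{1}{143} = \left(-14980 + 14573 \left(-7463\right)\right) + 2 \cdot 144 \cdot \frac{1}{143} = \left(-14980 - 108758299\right) + \frac{288}{143} = -108773279 + \frac{288}{143} = - \frac{15554578609}{143}$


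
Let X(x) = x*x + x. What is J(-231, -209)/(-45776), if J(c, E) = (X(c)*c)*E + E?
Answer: -2565063061/45776 ≈ -56035.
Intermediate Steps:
X(x) = x + x**2 (X(x) = x**2 + x = x + x**2)
J(c, E) = E + E*c**2*(1 + c) (J(c, E) = ((c*(1 + c))*c)*E + E = (c**2*(1 + c))*E + E = E*c**2*(1 + c) + E = E + E*c**2*(1 + c))
J(-231, -209)/(-45776) = -209*(1 + (-231)**2*(1 - 231))/(-45776) = -209*(1 + 53361*(-230))*(-1/45776) = -209*(1 - 12273030)*(-1/45776) = -209*(-12273029)*(-1/45776) = 2565063061*(-1/45776) = -2565063061/45776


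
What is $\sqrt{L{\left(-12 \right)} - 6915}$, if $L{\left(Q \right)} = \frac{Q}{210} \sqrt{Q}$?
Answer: $\frac{\sqrt{-8470875 - 140 i \sqrt{3}}}{35} \approx 0.0011902 - 83.156 i$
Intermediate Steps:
$L{\left(Q \right)} = \frac{Q^{\frac{3}{2}}}{210}$ ($L{\left(Q \right)} = Q \frac{1}{210} \sqrt{Q} = \frac{Q}{210} \sqrt{Q} = \frac{Q^{\frac{3}{2}}}{210}$)
$\sqrt{L{\left(-12 \right)} - 6915} = \sqrt{\frac{\left(-12\right)^{\frac{3}{2}}}{210} - 6915} = \sqrt{\frac{\left(-24\right) i \sqrt{3}}{210} - 6915} = \sqrt{- \frac{4 i \sqrt{3}}{35} - 6915} = \sqrt{-6915 - \frac{4 i \sqrt{3}}{35}}$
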